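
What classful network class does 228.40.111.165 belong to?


First octet: 228
Binary: 11100100
1110xxxx -> Class D (224-239)
Class D (multicast), default mask N/A


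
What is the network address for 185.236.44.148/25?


IP:   10111001.11101100.00101100.10010100
Mask: 11111111.11111111.11111111.10000000
AND operation:
Net:  10111001.11101100.00101100.10000000
Network: 185.236.44.128/25


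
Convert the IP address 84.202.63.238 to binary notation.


84 = 01010100
202 = 11001010
63 = 00111111
238 = 11101110
Binary: 01010100.11001010.00111111.11101110


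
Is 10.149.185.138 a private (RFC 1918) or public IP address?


RFC 1918 private ranges:
  10.0.0.0/8 (10.0.0.0 - 10.255.255.255)
  172.16.0.0/12 (172.16.0.0 - 172.31.255.255)
  192.168.0.0/16 (192.168.0.0 - 192.168.255.255)
Private (in 10.0.0.0/8)


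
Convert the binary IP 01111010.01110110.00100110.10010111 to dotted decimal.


01111010 = 122
01110110 = 118
00100110 = 38
10010111 = 151
IP: 122.118.38.151


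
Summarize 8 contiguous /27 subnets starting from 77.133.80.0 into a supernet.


Original prefix: /27
Number of subnets: 8 = 2^3
New prefix = 27 - 3 = 24
Supernet: 77.133.80.0/24


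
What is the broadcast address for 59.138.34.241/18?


Network: 59.138.0.0/18
Host bits = 14
Set all host bits to 1:
Broadcast: 59.138.63.255


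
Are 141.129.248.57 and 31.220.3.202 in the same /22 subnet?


Mask: 255.255.252.0
141.129.248.57 AND mask = 141.129.248.0
31.220.3.202 AND mask = 31.220.0.0
No, different subnets (141.129.248.0 vs 31.220.0.0)


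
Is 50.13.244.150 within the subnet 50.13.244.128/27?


Subnet network: 50.13.244.128
Test IP AND mask: 50.13.244.128
Yes, 50.13.244.150 is in 50.13.244.128/27


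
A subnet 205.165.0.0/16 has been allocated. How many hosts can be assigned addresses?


Host bits = 32 - 16 = 16
Total addresses = 2^16 = 65536
Usable = total - 2 (network and broadcast)
Usable hosts: 65534


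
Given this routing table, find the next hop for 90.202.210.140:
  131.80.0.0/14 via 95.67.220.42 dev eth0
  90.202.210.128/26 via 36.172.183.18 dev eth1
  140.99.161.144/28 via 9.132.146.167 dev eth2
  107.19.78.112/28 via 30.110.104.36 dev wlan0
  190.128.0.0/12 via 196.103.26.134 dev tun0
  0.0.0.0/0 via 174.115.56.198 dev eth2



Longest prefix match for 90.202.210.140:
  /14 131.80.0.0: no
  /26 90.202.210.128: MATCH
  /28 140.99.161.144: no
  /28 107.19.78.112: no
  /12 190.128.0.0: no
  /0 0.0.0.0: MATCH
Selected: next-hop 36.172.183.18 via eth1 (matched /26)


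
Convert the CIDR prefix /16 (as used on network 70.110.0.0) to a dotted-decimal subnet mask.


/16 means 16 network bits, 16 host bits
Binary: 11111111111111110000000000000000
Mask: 255.255.0.0


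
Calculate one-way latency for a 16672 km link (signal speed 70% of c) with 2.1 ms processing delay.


Speed = 0.7 * 3e5 km/s = 210000 km/s
Propagation delay = 16672 / 210000 = 0.0794 s = 79.3905 ms
Processing delay = 2.1 ms
Total one-way latency = 81.4905 ms


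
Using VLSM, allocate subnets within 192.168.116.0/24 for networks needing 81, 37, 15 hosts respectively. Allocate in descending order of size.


81 hosts -> /25 (126 usable): 192.168.116.0/25
37 hosts -> /26 (62 usable): 192.168.116.128/26
15 hosts -> /27 (30 usable): 192.168.116.192/27
Allocation: 192.168.116.0/25 (81 hosts, 126 usable); 192.168.116.128/26 (37 hosts, 62 usable); 192.168.116.192/27 (15 hosts, 30 usable)


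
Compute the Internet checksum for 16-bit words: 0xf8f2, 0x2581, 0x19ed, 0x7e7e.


Sum all words (with carry folding):
+ 0xf8f2 = 0xf8f2
+ 0x2581 = 0x1e74
+ 0x19ed = 0x3861
+ 0x7e7e = 0xb6df
One's complement: ~0xb6df
Checksum = 0x4920


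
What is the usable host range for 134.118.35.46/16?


Network: 134.118.0.0
Broadcast: 134.118.255.255
First usable = network + 1
Last usable = broadcast - 1
Range: 134.118.0.1 to 134.118.255.254


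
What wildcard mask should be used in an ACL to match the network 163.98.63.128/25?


Subnet mask: 255.255.255.128
Wildcard = 255.255.255.255 - subnet mask
255 - 255 = 0
255 - 255 = 0
255 - 255 = 0
255 - 128 = 127
Wildcard: 0.0.0.127


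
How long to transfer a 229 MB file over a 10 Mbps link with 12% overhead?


Effective throughput = 10 * (1 - 12/100) = 8.8 Mbps
File size in Mb = 229 * 8 = 1832 Mb
Time = 1832 / 8.8
Time = 208.1818 seconds


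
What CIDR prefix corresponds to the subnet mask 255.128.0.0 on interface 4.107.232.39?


Binary: 11111111.10000000.00000000.00000000
Count leading 1s
Prefix: /9


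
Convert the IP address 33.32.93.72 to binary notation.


33 = 00100001
32 = 00100000
93 = 01011101
72 = 01001000
Binary: 00100001.00100000.01011101.01001000


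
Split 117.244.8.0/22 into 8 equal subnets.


New prefix = 22 + 3 = 25
Each subnet has 128 addresses
  117.244.8.0/25
  117.244.8.128/25
  117.244.9.0/25
  117.244.9.128/25
  117.244.10.0/25
  117.244.10.128/25
  117.244.11.0/25
  117.244.11.128/25
Subnets: 117.244.8.0/25, 117.244.8.128/25, 117.244.9.0/25, 117.244.9.128/25, 117.244.10.0/25, 117.244.10.128/25, 117.244.11.0/25, 117.244.11.128/25


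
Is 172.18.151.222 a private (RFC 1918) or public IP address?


RFC 1918 private ranges:
  10.0.0.0/8 (10.0.0.0 - 10.255.255.255)
  172.16.0.0/12 (172.16.0.0 - 172.31.255.255)
  192.168.0.0/16 (192.168.0.0 - 192.168.255.255)
Private (in 172.16.0.0/12)


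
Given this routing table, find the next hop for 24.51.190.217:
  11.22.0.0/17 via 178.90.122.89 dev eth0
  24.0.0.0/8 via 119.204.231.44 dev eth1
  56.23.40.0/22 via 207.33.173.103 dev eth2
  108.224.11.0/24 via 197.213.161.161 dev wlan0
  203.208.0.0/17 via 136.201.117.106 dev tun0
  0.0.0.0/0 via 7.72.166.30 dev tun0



Longest prefix match for 24.51.190.217:
  /17 11.22.0.0: no
  /8 24.0.0.0: MATCH
  /22 56.23.40.0: no
  /24 108.224.11.0: no
  /17 203.208.0.0: no
  /0 0.0.0.0: MATCH
Selected: next-hop 119.204.231.44 via eth1 (matched /8)


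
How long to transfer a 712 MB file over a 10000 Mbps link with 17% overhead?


Effective throughput = 10000 * (1 - 17/100) = 8300 Mbps
File size in Mb = 712 * 8 = 5696 Mb
Time = 5696 / 8300
Time = 0.6863 seconds


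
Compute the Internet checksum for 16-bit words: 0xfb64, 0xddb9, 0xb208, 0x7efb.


Sum all words (with carry folding):
+ 0xfb64 = 0xfb64
+ 0xddb9 = 0xd91e
+ 0xb208 = 0x8b27
+ 0x7efb = 0x0a23
One's complement: ~0x0a23
Checksum = 0xf5dc


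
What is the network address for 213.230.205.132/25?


IP:   11010101.11100110.11001101.10000100
Mask: 11111111.11111111.11111111.10000000
AND operation:
Net:  11010101.11100110.11001101.10000000
Network: 213.230.205.128/25


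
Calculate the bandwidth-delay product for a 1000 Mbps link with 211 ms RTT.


BDP = bandwidth * RTT
= 1000 Mbps * 211 ms
= 1000 * 1e6 * 211 / 1000 bits
= 211000000 bits
= 26375000 bytes
= 25756.8359 KB
BDP = 211000000 bits (26375000 bytes)


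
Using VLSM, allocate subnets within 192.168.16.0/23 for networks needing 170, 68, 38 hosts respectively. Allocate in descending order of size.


170 hosts -> /24 (254 usable): 192.168.16.0/24
68 hosts -> /25 (126 usable): 192.168.17.0/25
38 hosts -> /26 (62 usable): 192.168.17.128/26
Allocation: 192.168.16.0/24 (170 hosts, 254 usable); 192.168.17.0/25 (68 hosts, 126 usable); 192.168.17.128/26 (38 hosts, 62 usable)


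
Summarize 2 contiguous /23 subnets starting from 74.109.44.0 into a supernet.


Original prefix: /23
Number of subnets: 2 = 2^1
New prefix = 23 - 1 = 22
Supernet: 74.109.44.0/22


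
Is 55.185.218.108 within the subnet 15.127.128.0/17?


Subnet network: 15.127.128.0
Test IP AND mask: 55.185.128.0
No, 55.185.218.108 is not in 15.127.128.0/17


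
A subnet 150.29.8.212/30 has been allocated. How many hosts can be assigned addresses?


Host bits = 32 - 30 = 2
Total addresses = 2^2 = 4
Usable = total - 2 (network and broadcast)
Usable hosts: 2


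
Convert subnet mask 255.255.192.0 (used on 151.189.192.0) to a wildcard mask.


Subnet mask: 255.255.192.0
Wildcard = 255.255.255.255 - subnet mask
255 - 255 = 0
255 - 255 = 0
255 - 192 = 63
255 - 0 = 255
Wildcard: 0.0.63.255


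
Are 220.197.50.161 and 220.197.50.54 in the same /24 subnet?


Mask: 255.255.255.0
220.197.50.161 AND mask = 220.197.50.0
220.197.50.54 AND mask = 220.197.50.0
Yes, same subnet (220.197.50.0)


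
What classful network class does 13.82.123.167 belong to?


First octet: 13
Binary: 00001101
0xxxxxxx -> Class A (1-126)
Class A, default mask 255.0.0.0 (/8)


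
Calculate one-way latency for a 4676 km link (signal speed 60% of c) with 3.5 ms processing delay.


Speed = 0.6 * 3e5 km/s = 180000 km/s
Propagation delay = 4676 / 180000 = 0.026 s = 25.9778 ms
Processing delay = 3.5 ms
Total one-way latency = 29.4778 ms


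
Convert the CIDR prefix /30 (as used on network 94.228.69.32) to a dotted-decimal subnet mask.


/30 means 30 network bits, 2 host bits
Binary: 11111111111111111111111111111100
Mask: 255.255.255.252


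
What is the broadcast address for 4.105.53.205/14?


Network: 4.104.0.0/14
Host bits = 18
Set all host bits to 1:
Broadcast: 4.107.255.255


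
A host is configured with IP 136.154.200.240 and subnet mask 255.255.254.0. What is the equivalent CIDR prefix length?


Binary: 11111111.11111111.11111110.00000000
Count leading 1s
Prefix: /23


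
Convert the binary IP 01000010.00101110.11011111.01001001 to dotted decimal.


01000010 = 66
00101110 = 46
11011111 = 223
01001001 = 73
IP: 66.46.223.73


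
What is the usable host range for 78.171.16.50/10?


Network: 78.128.0.0
Broadcast: 78.191.255.255
First usable = network + 1
Last usable = broadcast - 1
Range: 78.128.0.1 to 78.191.255.254


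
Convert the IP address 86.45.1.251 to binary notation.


86 = 01010110
45 = 00101101
1 = 00000001
251 = 11111011
Binary: 01010110.00101101.00000001.11111011


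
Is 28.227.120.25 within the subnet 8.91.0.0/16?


Subnet network: 8.91.0.0
Test IP AND mask: 28.227.0.0
No, 28.227.120.25 is not in 8.91.0.0/16


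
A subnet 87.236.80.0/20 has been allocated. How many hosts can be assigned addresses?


Host bits = 32 - 20 = 12
Total addresses = 2^12 = 4096
Usable = total - 2 (network and broadcast)
Usable hosts: 4094


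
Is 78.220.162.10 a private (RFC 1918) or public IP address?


RFC 1918 private ranges:
  10.0.0.0/8 (10.0.0.0 - 10.255.255.255)
  172.16.0.0/12 (172.16.0.0 - 172.31.255.255)
  192.168.0.0/16 (192.168.0.0 - 192.168.255.255)
Public (not in any RFC 1918 range)


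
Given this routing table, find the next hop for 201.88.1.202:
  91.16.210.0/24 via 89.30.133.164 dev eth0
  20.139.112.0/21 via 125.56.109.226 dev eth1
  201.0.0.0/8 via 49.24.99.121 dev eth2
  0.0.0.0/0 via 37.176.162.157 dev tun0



Longest prefix match for 201.88.1.202:
  /24 91.16.210.0: no
  /21 20.139.112.0: no
  /8 201.0.0.0: MATCH
  /0 0.0.0.0: MATCH
Selected: next-hop 49.24.99.121 via eth2 (matched /8)


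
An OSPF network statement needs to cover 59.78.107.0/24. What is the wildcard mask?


Subnet mask: 255.255.255.0
Wildcard = 255.255.255.255 - subnet mask
255 - 255 = 0
255 - 255 = 0
255 - 255 = 0
255 - 0 = 255
Wildcard: 0.0.0.255


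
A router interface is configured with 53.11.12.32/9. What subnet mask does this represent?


/9 means 9 network bits, 23 host bits
Binary: 11111111100000000000000000000000
Mask: 255.128.0.0


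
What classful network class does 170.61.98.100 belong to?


First octet: 170
Binary: 10101010
10xxxxxx -> Class B (128-191)
Class B, default mask 255.255.0.0 (/16)


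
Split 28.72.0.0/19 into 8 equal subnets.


New prefix = 19 + 3 = 22
Each subnet has 1024 addresses
  28.72.0.0/22
  28.72.4.0/22
  28.72.8.0/22
  28.72.12.0/22
  28.72.16.0/22
  28.72.20.0/22
  28.72.24.0/22
  28.72.28.0/22
Subnets: 28.72.0.0/22, 28.72.4.0/22, 28.72.8.0/22, 28.72.12.0/22, 28.72.16.0/22, 28.72.20.0/22, 28.72.24.0/22, 28.72.28.0/22


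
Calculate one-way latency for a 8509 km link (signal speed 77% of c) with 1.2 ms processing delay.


Speed = 0.77 * 3e5 km/s = 231000 km/s
Propagation delay = 8509 / 231000 = 0.0368 s = 36.8355 ms
Processing delay = 1.2 ms
Total one-way latency = 38.0355 ms


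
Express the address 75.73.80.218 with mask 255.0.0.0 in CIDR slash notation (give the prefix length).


Binary: 11111111.00000000.00000000.00000000
Count leading 1s
Prefix: /8


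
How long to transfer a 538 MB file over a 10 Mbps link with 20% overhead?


Effective throughput = 10 * (1 - 20/100) = 8 Mbps
File size in Mb = 538 * 8 = 4304 Mb
Time = 4304 / 8
Time = 538 seconds


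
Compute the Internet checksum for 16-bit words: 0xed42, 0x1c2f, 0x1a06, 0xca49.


Sum all words (with carry folding):
+ 0xed42 = 0xed42
+ 0x1c2f = 0x0972
+ 0x1a06 = 0x2378
+ 0xca49 = 0xedc1
One's complement: ~0xedc1
Checksum = 0x123e


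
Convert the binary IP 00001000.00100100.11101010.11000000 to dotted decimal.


00001000 = 8
00100100 = 36
11101010 = 234
11000000 = 192
IP: 8.36.234.192


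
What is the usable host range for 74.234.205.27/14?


Network: 74.232.0.0
Broadcast: 74.235.255.255
First usable = network + 1
Last usable = broadcast - 1
Range: 74.232.0.1 to 74.235.255.254


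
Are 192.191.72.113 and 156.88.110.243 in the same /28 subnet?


Mask: 255.255.255.240
192.191.72.113 AND mask = 192.191.72.112
156.88.110.243 AND mask = 156.88.110.240
No, different subnets (192.191.72.112 vs 156.88.110.240)


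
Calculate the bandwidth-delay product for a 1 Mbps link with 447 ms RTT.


BDP = bandwidth * RTT
= 1 Mbps * 447 ms
= 1 * 1e6 * 447 / 1000 bits
= 447000 bits
= 55875 bytes
= 54.5654 KB
BDP = 447000 bits (55875 bytes)


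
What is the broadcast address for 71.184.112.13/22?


Network: 71.184.112.0/22
Host bits = 10
Set all host bits to 1:
Broadcast: 71.184.115.255


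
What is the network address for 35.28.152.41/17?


IP:   00100011.00011100.10011000.00101001
Mask: 11111111.11111111.10000000.00000000
AND operation:
Net:  00100011.00011100.10000000.00000000
Network: 35.28.128.0/17


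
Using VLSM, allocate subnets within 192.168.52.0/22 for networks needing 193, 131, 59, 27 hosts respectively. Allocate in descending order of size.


193 hosts -> /24 (254 usable): 192.168.52.0/24
131 hosts -> /24 (254 usable): 192.168.53.0/24
59 hosts -> /26 (62 usable): 192.168.54.0/26
27 hosts -> /27 (30 usable): 192.168.54.64/27
Allocation: 192.168.52.0/24 (193 hosts, 254 usable); 192.168.53.0/24 (131 hosts, 254 usable); 192.168.54.0/26 (59 hosts, 62 usable); 192.168.54.64/27 (27 hosts, 30 usable)


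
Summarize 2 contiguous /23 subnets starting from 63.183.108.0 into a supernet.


Original prefix: /23
Number of subnets: 2 = 2^1
New prefix = 23 - 1 = 22
Supernet: 63.183.108.0/22


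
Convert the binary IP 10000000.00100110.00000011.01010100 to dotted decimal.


10000000 = 128
00100110 = 38
00000011 = 3
01010100 = 84
IP: 128.38.3.84


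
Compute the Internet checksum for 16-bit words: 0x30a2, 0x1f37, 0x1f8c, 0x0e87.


Sum all words (with carry folding):
+ 0x30a2 = 0x30a2
+ 0x1f37 = 0x4fd9
+ 0x1f8c = 0x6f65
+ 0x0e87 = 0x7dec
One's complement: ~0x7dec
Checksum = 0x8213


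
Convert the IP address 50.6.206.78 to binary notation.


50 = 00110010
6 = 00000110
206 = 11001110
78 = 01001110
Binary: 00110010.00000110.11001110.01001110


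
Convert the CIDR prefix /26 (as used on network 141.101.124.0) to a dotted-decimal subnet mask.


/26 means 26 network bits, 6 host bits
Binary: 11111111111111111111111111000000
Mask: 255.255.255.192


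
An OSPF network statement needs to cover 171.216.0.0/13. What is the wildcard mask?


Subnet mask: 255.248.0.0
Wildcard = 255.255.255.255 - subnet mask
255 - 255 = 0
255 - 248 = 7
255 - 0 = 255
255 - 0 = 255
Wildcard: 0.7.255.255


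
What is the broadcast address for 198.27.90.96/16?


Network: 198.27.0.0/16
Host bits = 16
Set all host bits to 1:
Broadcast: 198.27.255.255


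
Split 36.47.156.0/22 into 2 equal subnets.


New prefix = 22 + 1 = 23
Each subnet has 512 addresses
  36.47.156.0/23
  36.47.158.0/23
Subnets: 36.47.156.0/23, 36.47.158.0/23


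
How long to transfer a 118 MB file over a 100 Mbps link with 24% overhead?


Effective throughput = 100 * (1 - 24/100) = 76 Mbps
File size in Mb = 118 * 8 = 944 Mb
Time = 944 / 76
Time = 12.4211 seconds


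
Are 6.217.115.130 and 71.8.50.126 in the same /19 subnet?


Mask: 255.255.224.0
6.217.115.130 AND mask = 6.217.96.0
71.8.50.126 AND mask = 71.8.32.0
No, different subnets (6.217.96.0 vs 71.8.32.0)


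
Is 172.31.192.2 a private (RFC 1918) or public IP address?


RFC 1918 private ranges:
  10.0.0.0/8 (10.0.0.0 - 10.255.255.255)
  172.16.0.0/12 (172.16.0.0 - 172.31.255.255)
  192.168.0.0/16 (192.168.0.0 - 192.168.255.255)
Private (in 172.16.0.0/12)


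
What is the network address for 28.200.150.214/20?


IP:   00011100.11001000.10010110.11010110
Mask: 11111111.11111111.11110000.00000000
AND operation:
Net:  00011100.11001000.10010000.00000000
Network: 28.200.144.0/20


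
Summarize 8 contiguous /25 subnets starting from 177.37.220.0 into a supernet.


Original prefix: /25
Number of subnets: 8 = 2^3
New prefix = 25 - 3 = 22
Supernet: 177.37.220.0/22


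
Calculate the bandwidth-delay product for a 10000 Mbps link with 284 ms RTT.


BDP = bandwidth * RTT
= 10000 Mbps * 284 ms
= 10000 * 1e6 * 284 / 1000 bits
= 2840000000 bits
= 355000000 bytes
= 346679.6875 KB
BDP = 2840000000 bits (355000000 bytes)


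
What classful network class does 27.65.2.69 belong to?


First octet: 27
Binary: 00011011
0xxxxxxx -> Class A (1-126)
Class A, default mask 255.0.0.0 (/8)


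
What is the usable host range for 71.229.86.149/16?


Network: 71.229.0.0
Broadcast: 71.229.255.255
First usable = network + 1
Last usable = broadcast - 1
Range: 71.229.0.1 to 71.229.255.254


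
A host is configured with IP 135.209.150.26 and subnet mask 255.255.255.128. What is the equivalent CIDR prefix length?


Binary: 11111111.11111111.11111111.10000000
Count leading 1s
Prefix: /25


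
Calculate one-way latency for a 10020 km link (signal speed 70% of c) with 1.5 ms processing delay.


Speed = 0.7 * 3e5 km/s = 210000 km/s
Propagation delay = 10020 / 210000 = 0.0477 s = 47.7143 ms
Processing delay = 1.5 ms
Total one-way latency = 49.2143 ms


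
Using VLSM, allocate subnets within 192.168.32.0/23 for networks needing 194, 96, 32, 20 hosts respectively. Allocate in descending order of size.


194 hosts -> /24 (254 usable): 192.168.32.0/24
96 hosts -> /25 (126 usable): 192.168.33.0/25
32 hosts -> /26 (62 usable): 192.168.33.128/26
20 hosts -> /27 (30 usable): 192.168.33.192/27
Allocation: 192.168.32.0/24 (194 hosts, 254 usable); 192.168.33.0/25 (96 hosts, 126 usable); 192.168.33.128/26 (32 hosts, 62 usable); 192.168.33.192/27 (20 hosts, 30 usable)


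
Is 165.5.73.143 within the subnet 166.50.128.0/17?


Subnet network: 166.50.128.0
Test IP AND mask: 165.5.0.0
No, 165.5.73.143 is not in 166.50.128.0/17


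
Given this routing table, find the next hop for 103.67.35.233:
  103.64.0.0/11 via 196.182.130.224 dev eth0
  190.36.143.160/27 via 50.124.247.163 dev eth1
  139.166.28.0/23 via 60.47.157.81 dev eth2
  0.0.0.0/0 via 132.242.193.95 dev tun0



Longest prefix match for 103.67.35.233:
  /11 103.64.0.0: MATCH
  /27 190.36.143.160: no
  /23 139.166.28.0: no
  /0 0.0.0.0: MATCH
Selected: next-hop 196.182.130.224 via eth0 (matched /11)


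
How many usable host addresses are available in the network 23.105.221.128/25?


Host bits = 32 - 25 = 7
Total addresses = 2^7 = 128
Usable = total - 2 (network and broadcast)
Usable hosts: 126


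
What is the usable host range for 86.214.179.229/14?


Network: 86.212.0.0
Broadcast: 86.215.255.255
First usable = network + 1
Last usable = broadcast - 1
Range: 86.212.0.1 to 86.215.255.254


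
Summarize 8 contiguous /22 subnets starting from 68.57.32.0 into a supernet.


Original prefix: /22
Number of subnets: 8 = 2^3
New prefix = 22 - 3 = 19
Supernet: 68.57.32.0/19


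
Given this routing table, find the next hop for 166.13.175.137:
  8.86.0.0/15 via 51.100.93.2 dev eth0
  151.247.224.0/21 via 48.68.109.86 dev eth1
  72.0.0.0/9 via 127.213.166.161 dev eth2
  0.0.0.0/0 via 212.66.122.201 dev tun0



Longest prefix match for 166.13.175.137:
  /15 8.86.0.0: no
  /21 151.247.224.0: no
  /9 72.0.0.0: no
  /0 0.0.0.0: MATCH
Selected: next-hop 212.66.122.201 via tun0 (matched /0)


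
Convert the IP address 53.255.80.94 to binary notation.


53 = 00110101
255 = 11111111
80 = 01010000
94 = 01011110
Binary: 00110101.11111111.01010000.01011110


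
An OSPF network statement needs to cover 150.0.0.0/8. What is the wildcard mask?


Subnet mask: 255.0.0.0
Wildcard = 255.255.255.255 - subnet mask
255 - 255 = 0
255 - 0 = 255
255 - 0 = 255
255 - 0 = 255
Wildcard: 0.255.255.255


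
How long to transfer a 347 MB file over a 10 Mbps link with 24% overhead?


Effective throughput = 10 * (1 - 24/100) = 7.6 Mbps
File size in Mb = 347 * 8 = 2776 Mb
Time = 2776 / 7.6
Time = 365.2632 seconds


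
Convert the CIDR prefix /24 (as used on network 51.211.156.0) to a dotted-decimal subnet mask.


/24 means 24 network bits, 8 host bits
Binary: 11111111111111111111111100000000
Mask: 255.255.255.0


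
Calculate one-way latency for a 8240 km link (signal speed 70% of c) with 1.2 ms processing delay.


Speed = 0.7 * 3e5 km/s = 210000 km/s
Propagation delay = 8240 / 210000 = 0.0392 s = 39.2381 ms
Processing delay = 1.2 ms
Total one-way latency = 40.4381 ms


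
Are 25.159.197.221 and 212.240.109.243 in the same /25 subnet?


Mask: 255.255.255.128
25.159.197.221 AND mask = 25.159.197.128
212.240.109.243 AND mask = 212.240.109.128
No, different subnets (25.159.197.128 vs 212.240.109.128)


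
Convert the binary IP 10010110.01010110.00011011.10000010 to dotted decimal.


10010110 = 150
01010110 = 86
00011011 = 27
10000010 = 130
IP: 150.86.27.130


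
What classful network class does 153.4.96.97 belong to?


First octet: 153
Binary: 10011001
10xxxxxx -> Class B (128-191)
Class B, default mask 255.255.0.0 (/16)


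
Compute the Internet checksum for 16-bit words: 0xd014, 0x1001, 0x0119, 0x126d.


Sum all words (with carry folding):
+ 0xd014 = 0xd014
+ 0x1001 = 0xe015
+ 0x0119 = 0xe12e
+ 0x126d = 0xf39b
One's complement: ~0xf39b
Checksum = 0x0c64


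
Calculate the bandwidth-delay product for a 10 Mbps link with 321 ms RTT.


BDP = bandwidth * RTT
= 10 Mbps * 321 ms
= 10 * 1e6 * 321 / 1000 bits
= 3210000 bits
= 401250 bytes
= 391.8457 KB
BDP = 3210000 bits (401250 bytes)


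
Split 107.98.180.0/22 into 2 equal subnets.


New prefix = 22 + 1 = 23
Each subnet has 512 addresses
  107.98.180.0/23
  107.98.182.0/23
Subnets: 107.98.180.0/23, 107.98.182.0/23


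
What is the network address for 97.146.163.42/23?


IP:   01100001.10010010.10100011.00101010
Mask: 11111111.11111111.11111110.00000000
AND operation:
Net:  01100001.10010010.10100010.00000000
Network: 97.146.162.0/23


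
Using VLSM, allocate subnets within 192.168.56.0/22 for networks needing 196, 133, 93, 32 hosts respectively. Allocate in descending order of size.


196 hosts -> /24 (254 usable): 192.168.56.0/24
133 hosts -> /24 (254 usable): 192.168.57.0/24
93 hosts -> /25 (126 usable): 192.168.58.0/25
32 hosts -> /26 (62 usable): 192.168.58.128/26
Allocation: 192.168.56.0/24 (196 hosts, 254 usable); 192.168.57.0/24 (133 hosts, 254 usable); 192.168.58.0/25 (93 hosts, 126 usable); 192.168.58.128/26 (32 hosts, 62 usable)


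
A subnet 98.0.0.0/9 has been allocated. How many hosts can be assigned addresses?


Host bits = 32 - 9 = 23
Total addresses = 2^23 = 8388608
Usable = total - 2 (network and broadcast)
Usable hosts: 8388606


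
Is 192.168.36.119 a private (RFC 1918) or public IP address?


RFC 1918 private ranges:
  10.0.0.0/8 (10.0.0.0 - 10.255.255.255)
  172.16.0.0/12 (172.16.0.0 - 172.31.255.255)
  192.168.0.0/16 (192.168.0.0 - 192.168.255.255)
Private (in 192.168.0.0/16)


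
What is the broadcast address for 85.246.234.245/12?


Network: 85.240.0.0/12
Host bits = 20
Set all host bits to 1:
Broadcast: 85.255.255.255


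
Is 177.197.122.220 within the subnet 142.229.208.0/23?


Subnet network: 142.229.208.0
Test IP AND mask: 177.197.122.0
No, 177.197.122.220 is not in 142.229.208.0/23


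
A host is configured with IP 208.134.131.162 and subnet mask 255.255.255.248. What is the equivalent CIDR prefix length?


Binary: 11111111.11111111.11111111.11111000
Count leading 1s
Prefix: /29


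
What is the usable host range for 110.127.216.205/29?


Network: 110.127.216.200
Broadcast: 110.127.216.207
First usable = network + 1
Last usable = broadcast - 1
Range: 110.127.216.201 to 110.127.216.206


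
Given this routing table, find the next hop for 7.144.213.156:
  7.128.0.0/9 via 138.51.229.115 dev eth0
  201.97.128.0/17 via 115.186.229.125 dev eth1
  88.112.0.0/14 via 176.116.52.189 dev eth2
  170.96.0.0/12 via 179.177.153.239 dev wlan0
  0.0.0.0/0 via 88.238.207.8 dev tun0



Longest prefix match for 7.144.213.156:
  /9 7.128.0.0: MATCH
  /17 201.97.128.0: no
  /14 88.112.0.0: no
  /12 170.96.0.0: no
  /0 0.0.0.0: MATCH
Selected: next-hop 138.51.229.115 via eth0 (matched /9)


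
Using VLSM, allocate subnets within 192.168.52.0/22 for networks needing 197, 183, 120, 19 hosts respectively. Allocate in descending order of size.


197 hosts -> /24 (254 usable): 192.168.52.0/24
183 hosts -> /24 (254 usable): 192.168.53.0/24
120 hosts -> /25 (126 usable): 192.168.54.0/25
19 hosts -> /27 (30 usable): 192.168.54.128/27
Allocation: 192.168.52.0/24 (197 hosts, 254 usable); 192.168.53.0/24 (183 hosts, 254 usable); 192.168.54.0/25 (120 hosts, 126 usable); 192.168.54.128/27 (19 hosts, 30 usable)


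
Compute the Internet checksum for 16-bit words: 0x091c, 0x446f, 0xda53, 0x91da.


Sum all words (with carry folding):
+ 0x091c = 0x091c
+ 0x446f = 0x4d8b
+ 0xda53 = 0x27df
+ 0x91da = 0xb9b9
One's complement: ~0xb9b9
Checksum = 0x4646


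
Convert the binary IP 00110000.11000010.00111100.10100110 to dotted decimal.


00110000 = 48
11000010 = 194
00111100 = 60
10100110 = 166
IP: 48.194.60.166


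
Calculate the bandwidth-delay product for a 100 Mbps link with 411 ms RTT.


BDP = bandwidth * RTT
= 100 Mbps * 411 ms
= 100 * 1e6 * 411 / 1000 bits
= 41100000 bits
= 5137500 bytes
= 5017.0898 KB
BDP = 41100000 bits (5137500 bytes)


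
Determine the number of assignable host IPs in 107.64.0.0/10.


Host bits = 32 - 10 = 22
Total addresses = 2^22 = 4194304
Usable = total - 2 (network and broadcast)
Usable hosts: 4194302


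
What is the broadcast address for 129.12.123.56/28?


Network: 129.12.123.48/28
Host bits = 4
Set all host bits to 1:
Broadcast: 129.12.123.63


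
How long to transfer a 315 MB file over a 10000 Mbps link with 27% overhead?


Effective throughput = 10000 * (1 - 27/100) = 7300 Mbps
File size in Mb = 315 * 8 = 2520 Mb
Time = 2520 / 7300
Time = 0.3452 seconds


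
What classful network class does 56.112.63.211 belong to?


First octet: 56
Binary: 00111000
0xxxxxxx -> Class A (1-126)
Class A, default mask 255.0.0.0 (/8)


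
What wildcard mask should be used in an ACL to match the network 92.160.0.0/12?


Subnet mask: 255.240.0.0
Wildcard = 255.255.255.255 - subnet mask
255 - 255 = 0
255 - 240 = 15
255 - 0 = 255
255 - 0 = 255
Wildcard: 0.15.255.255


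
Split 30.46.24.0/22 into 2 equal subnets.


New prefix = 22 + 1 = 23
Each subnet has 512 addresses
  30.46.24.0/23
  30.46.26.0/23
Subnets: 30.46.24.0/23, 30.46.26.0/23


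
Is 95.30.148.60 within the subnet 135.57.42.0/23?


Subnet network: 135.57.42.0
Test IP AND mask: 95.30.148.0
No, 95.30.148.60 is not in 135.57.42.0/23


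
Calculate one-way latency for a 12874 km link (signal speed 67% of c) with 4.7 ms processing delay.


Speed = 0.67 * 3e5 km/s = 201000 km/s
Propagation delay = 12874 / 201000 = 0.064 s = 64.0498 ms
Processing delay = 4.7 ms
Total one-way latency = 68.7498 ms


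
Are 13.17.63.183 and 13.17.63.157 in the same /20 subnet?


Mask: 255.255.240.0
13.17.63.183 AND mask = 13.17.48.0
13.17.63.157 AND mask = 13.17.48.0
Yes, same subnet (13.17.48.0)


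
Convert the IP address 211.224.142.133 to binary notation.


211 = 11010011
224 = 11100000
142 = 10001110
133 = 10000101
Binary: 11010011.11100000.10001110.10000101


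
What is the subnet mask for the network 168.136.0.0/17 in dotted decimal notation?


/17 means 17 network bits, 15 host bits
Binary: 11111111111111111000000000000000
Mask: 255.255.128.0


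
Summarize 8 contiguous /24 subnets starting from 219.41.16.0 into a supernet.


Original prefix: /24
Number of subnets: 8 = 2^3
New prefix = 24 - 3 = 21
Supernet: 219.41.16.0/21


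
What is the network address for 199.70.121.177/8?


IP:   11000111.01000110.01111001.10110001
Mask: 11111111.00000000.00000000.00000000
AND operation:
Net:  11000111.00000000.00000000.00000000
Network: 199.0.0.0/8


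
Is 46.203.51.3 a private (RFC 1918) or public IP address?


RFC 1918 private ranges:
  10.0.0.0/8 (10.0.0.0 - 10.255.255.255)
  172.16.0.0/12 (172.16.0.0 - 172.31.255.255)
  192.168.0.0/16 (192.168.0.0 - 192.168.255.255)
Public (not in any RFC 1918 range)


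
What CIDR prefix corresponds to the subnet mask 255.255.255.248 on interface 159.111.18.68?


Binary: 11111111.11111111.11111111.11111000
Count leading 1s
Prefix: /29


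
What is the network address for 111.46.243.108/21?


IP:   01101111.00101110.11110011.01101100
Mask: 11111111.11111111.11111000.00000000
AND operation:
Net:  01101111.00101110.11110000.00000000
Network: 111.46.240.0/21


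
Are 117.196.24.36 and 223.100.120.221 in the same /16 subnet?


Mask: 255.255.0.0
117.196.24.36 AND mask = 117.196.0.0
223.100.120.221 AND mask = 223.100.0.0
No, different subnets (117.196.0.0 vs 223.100.0.0)


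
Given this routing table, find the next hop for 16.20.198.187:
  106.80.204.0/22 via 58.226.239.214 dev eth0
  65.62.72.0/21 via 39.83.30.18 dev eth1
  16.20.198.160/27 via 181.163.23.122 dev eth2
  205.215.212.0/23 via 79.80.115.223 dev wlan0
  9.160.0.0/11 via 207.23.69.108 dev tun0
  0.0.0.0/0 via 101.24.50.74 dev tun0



Longest prefix match for 16.20.198.187:
  /22 106.80.204.0: no
  /21 65.62.72.0: no
  /27 16.20.198.160: MATCH
  /23 205.215.212.0: no
  /11 9.160.0.0: no
  /0 0.0.0.0: MATCH
Selected: next-hop 181.163.23.122 via eth2 (matched /27)


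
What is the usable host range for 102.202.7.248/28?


Network: 102.202.7.240
Broadcast: 102.202.7.255
First usable = network + 1
Last usable = broadcast - 1
Range: 102.202.7.241 to 102.202.7.254


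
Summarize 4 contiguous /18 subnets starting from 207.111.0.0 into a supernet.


Original prefix: /18
Number of subnets: 4 = 2^2
New prefix = 18 - 2 = 16
Supernet: 207.111.0.0/16


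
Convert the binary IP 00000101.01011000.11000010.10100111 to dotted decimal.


00000101 = 5
01011000 = 88
11000010 = 194
10100111 = 167
IP: 5.88.194.167


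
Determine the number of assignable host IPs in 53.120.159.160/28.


Host bits = 32 - 28 = 4
Total addresses = 2^4 = 16
Usable = total - 2 (network and broadcast)
Usable hosts: 14


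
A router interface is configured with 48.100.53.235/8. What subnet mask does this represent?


/8 means 8 network bits, 24 host bits
Binary: 11111111000000000000000000000000
Mask: 255.0.0.0


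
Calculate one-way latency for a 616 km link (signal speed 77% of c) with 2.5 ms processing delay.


Speed = 0.77 * 3e5 km/s = 231000 km/s
Propagation delay = 616 / 231000 = 0.0027 s = 2.6667 ms
Processing delay = 2.5 ms
Total one-way latency = 5.1667 ms


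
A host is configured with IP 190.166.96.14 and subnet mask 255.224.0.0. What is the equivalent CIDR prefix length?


Binary: 11111111.11100000.00000000.00000000
Count leading 1s
Prefix: /11


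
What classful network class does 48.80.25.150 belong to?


First octet: 48
Binary: 00110000
0xxxxxxx -> Class A (1-126)
Class A, default mask 255.0.0.0 (/8)


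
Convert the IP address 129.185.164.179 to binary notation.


129 = 10000001
185 = 10111001
164 = 10100100
179 = 10110011
Binary: 10000001.10111001.10100100.10110011


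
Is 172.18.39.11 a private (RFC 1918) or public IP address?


RFC 1918 private ranges:
  10.0.0.0/8 (10.0.0.0 - 10.255.255.255)
  172.16.0.0/12 (172.16.0.0 - 172.31.255.255)
  192.168.0.0/16 (192.168.0.0 - 192.168.255.255)
Private (in 172.16.0.0/12)


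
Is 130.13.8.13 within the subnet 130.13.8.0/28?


Subnet network: 130.13.8.0
Test IP AND mask: 130.13.8.0
Yes, 130.13.8.13 is in 130.13.8.0/28


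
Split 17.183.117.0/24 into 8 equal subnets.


New prefix = 24 + 3 = 27
Each subnet has 32 addresses
  17.183.117.0/27
  17.183.117.32/27
  17.183.117.64/27
  17.183.117.96/27
  17.183.117.128/27
  17.183.117.160/27
  17.183.117.192/27
  17.183.117.224/27
Subnets: 17.183.117.0/27, 17.183.117.32/27, 17.183.117.64/27, 17.183.117.96/27, 17.183.117.128/27, 17.183.117.160/27, 17.183.117.192/27, 17.183.117.224/27


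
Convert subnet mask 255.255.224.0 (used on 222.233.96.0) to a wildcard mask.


Subnet mask: 255.255.224.0
Wildcard = 255.255.255.255 - subnet mask
255 - 255 = 0
255 - 255 = 0
255 - 224 = 31
255 - 0 = 255
Wildcard: 0.0.31.255


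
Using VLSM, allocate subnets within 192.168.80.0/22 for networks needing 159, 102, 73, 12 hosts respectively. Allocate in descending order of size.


159 hosts -> /24 (254 usable): 192.168.80.0/24
102 hosts -> /25 (126 usable): 192.168.81.0/25
73 hosts -> /25 (126 usable): 192.168.81.128/25
12 hosts -> /28 (14 usable): 192.168.82.0/28
Allocation: 192.168.80.0/24 (159 hosts, 254 usable); 192.168.81.0/25 (102 hosts, 126 usable); 192.168.81.128/25 (73 hosts, 126 usable); 192.168.82.0/28 (12 hosts, 14 usable)


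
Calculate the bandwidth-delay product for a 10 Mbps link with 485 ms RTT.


BDP = bandwidth * RTT
= 10 Mbps * 485 ms
= 10 * 1e6 * 485 / 1000 bits
= 4850000 bits
= 606250 bytes
= 592.041 KB
BDP = 4850000 bits (606250 bytes)


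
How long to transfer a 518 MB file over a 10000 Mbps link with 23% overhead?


Effective throughput = 10000 * (1 - 23/100) = 7700 Mbps
File size in Mb = 518 * 8 = 4144 Mb
Time = 4144 / 7700
Time = 0.5382 seconds


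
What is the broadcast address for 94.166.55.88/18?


Network: 94.166.0.0/18
Host bits = 14
Set all host bits to 1:
Broadcast: 94.166.63.255


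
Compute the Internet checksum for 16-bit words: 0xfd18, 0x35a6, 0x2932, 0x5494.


Sum all words (with carry folding):
+ 0xfd18 = 0xfd18
+ 0x35a6 = 0x32bf
+ 0x2932 = 0x5bf1
+ 0x5494 = 0xb085
One's complement: ~0xb085
Checksum = 0x4f7a


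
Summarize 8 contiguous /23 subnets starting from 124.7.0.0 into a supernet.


Original prefix: /23
Number of subnets: 8 = 2^3
New prefix = 23 - 3 = 20
Supernet: 124.7.0.0/20


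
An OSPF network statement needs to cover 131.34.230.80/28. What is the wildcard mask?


Subnet mask: 255.255.255.240
Wildcard = 255.255.255.255 - subnet mask
255 - 255 = 0
255 - 255 = 0
255 - 255 = 0
255 - 240 = 15
Wildcard: 0.0.0.15


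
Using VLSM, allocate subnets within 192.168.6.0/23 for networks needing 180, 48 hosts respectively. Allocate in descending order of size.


180 hosts -> /24 (254 usable): 192.168.6.0/24
48 hosts -> /26 (62 usable): 192.168.7.0/26
Allocation: 192.168.6.0/24 (180 hosts, 254 usable); 192.168.7.0/26 (48 hosts, 62 usable)


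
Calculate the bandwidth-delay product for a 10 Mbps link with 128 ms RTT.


BDP = bandwidth * RTT
= 10 Mbps * 128 ms
= 10 * 1e6 * 128 / 1000 bits
= 1280000 bits
= 160000 bytes
= 156.25 KB
BDP = 1280000 bits (160000 bytes)


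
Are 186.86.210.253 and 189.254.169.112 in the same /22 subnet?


Mask: 255.255.252.0
186.86.210.253 AND mask = 186.86.208.0
189.254.169.112 AND mask = 189.254.168.0
No, different subnets (186.86.208.0 vs 189.254.168.0)


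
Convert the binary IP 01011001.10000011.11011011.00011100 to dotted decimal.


01011001 = 89
10000011 = 131
11011011 = 219
00011100 = 28
IP: 89.131.219.28


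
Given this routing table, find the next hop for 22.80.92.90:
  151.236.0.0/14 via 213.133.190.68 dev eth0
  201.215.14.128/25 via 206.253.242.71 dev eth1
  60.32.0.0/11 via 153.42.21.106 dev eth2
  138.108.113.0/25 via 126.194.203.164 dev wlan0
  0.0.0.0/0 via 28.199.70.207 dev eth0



Longest prefix match for 22.80.92.90:
  /14 151.236.0.0: no
  /25 201.215.14.128: no
  /11 60.32.0.0: no
  /25 138.108.113.0: no
  /0 0.0.0.0: MATCH
Selected: next-hop 28.199.70.207 via eth0 (matched /0)


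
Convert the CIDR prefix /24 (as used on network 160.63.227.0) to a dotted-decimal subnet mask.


/24 means 24 network bits, 8 host bits
Binary: 11111111111111111111111100000000
Mask: 255.255.255.0


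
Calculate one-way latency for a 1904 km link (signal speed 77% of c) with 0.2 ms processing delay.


Speed = 0.77 * 3e5 km/s = 231000 km/s
Propagation delay = 1904 / 231000 = 0.0082 s = 8.2424 ms
Processing delay = 0.2 ms
Total one-way latency = 8.4424 ms


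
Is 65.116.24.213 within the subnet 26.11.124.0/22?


Subnet network: 26.11.124.0
Test IP AND mask: 65.116.24.0
No, 65.116.24.213 is not in 26.11.124.0/22


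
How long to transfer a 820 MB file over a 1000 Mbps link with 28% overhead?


Effective throughput = 1000 * (1 - 28/100) = 720 Mbps
File size in Mb = 820 * 8 = 6560 Mb
Time = 6560 / 720
Time = 9.1111 seconds


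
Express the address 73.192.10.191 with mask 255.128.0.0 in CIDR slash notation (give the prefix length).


Binary: 11111111.10000000.00000000.00000000
Count leading 1s
Prefix: /9


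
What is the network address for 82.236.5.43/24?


IP:   01010010.11101100.00000101.00101011
Mask: 11111111.11111111.11111111.00000000
AND operation:
Net:  01010010.11101100.00000101.00000000
Network: 82.236.5.0/24


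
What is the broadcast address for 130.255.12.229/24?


Network: 130.255.12.0/24
Host bits = 8
Set all host bits to 1:
Broadcast: 130.255.12.255


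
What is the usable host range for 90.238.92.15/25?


Network: 90.238.92.0
Broadcast: 90.238.92.127
First usable = network + 1
Last usable = broadcast - 1
Range: 90.238.92.1 to 90.238.92.126


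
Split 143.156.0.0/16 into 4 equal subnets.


New prefix = 16 + 2 = 18
Each subnet has 16384 addresses
  143.156.0.0/18
  143.156.64.0/18
  143.156.128.0/18
  143.156.192.0/18
Subnets: 143.156.0.0/18, 143.156.64.0/18, 143.156.128.0/18, 143.156.192.0/18


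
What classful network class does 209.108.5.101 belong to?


First octet: 209
Binary: 11010001
110xxxxx -> Class C (192-223)
Class C, default mask 255.255.255.0 (/24)


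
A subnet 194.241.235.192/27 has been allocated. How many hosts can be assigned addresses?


Host bits = 32 - 27 = 5
Total addresses = 2^5 = 32
Usable = total - 2 (network and broadcast)
Usable hosts: 30


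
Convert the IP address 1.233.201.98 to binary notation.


1 = 00000001
233 = 11101001
201 = 11001001
98 = 01100010
Binary: 00000001.11101001.11001001.01100010


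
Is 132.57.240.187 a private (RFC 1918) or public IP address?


RFC 1918 private ranges:
  10.0.0.0/8 (10.0.0.0 - 10.255.255.255)
  172.16.0.0/12 (172.16.0.0 - 172.31.255.255)
  192.168.0.0/16 (192.168.0.0 - 192.168.255.255)
Public (not in any RFC 1918 range)


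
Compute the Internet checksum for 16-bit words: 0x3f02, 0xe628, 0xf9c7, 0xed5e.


Sum all words (with carry folding):
+ 0x3f02 = 0x3f02
+ 0xe628 = 0x252b
+ 0xf9c7 = 0x1ef3
+ 0xed5e = 0x0c52
One's complement: ~0x0c52
Checksum = 0xf3ad


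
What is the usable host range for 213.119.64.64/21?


Network: 213.119.64.0
Broadcast: 213.119.71.255
First usable = network + 1
Last usable = broadcast - 1
Range: 213.119.64.1 to 213.119.71.254


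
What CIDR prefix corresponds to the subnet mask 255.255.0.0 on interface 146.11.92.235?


Binary: 11111111.11111111.00000000.00000000
Count leading 1s
Prefix: /16
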